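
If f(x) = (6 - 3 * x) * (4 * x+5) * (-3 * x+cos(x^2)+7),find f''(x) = 48*x^4*cos(x^2) - 36*x^3*cos(x^2) - 120*sqrt(2)*x^2*cos(x^2 + pi/4) - 54*x*sin(x^2) + 216*x - 60*sin(x^2) - 24*cos(x^2) - 222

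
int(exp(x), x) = exp(x) + C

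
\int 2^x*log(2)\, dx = 2^x + C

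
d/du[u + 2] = 1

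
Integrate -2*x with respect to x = -x^2 + C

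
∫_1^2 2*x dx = 3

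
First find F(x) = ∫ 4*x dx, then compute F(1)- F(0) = 2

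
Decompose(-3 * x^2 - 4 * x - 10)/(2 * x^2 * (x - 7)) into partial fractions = -185/(98*(x - 7)) + 19/(49*x) + 5/(7*x^2)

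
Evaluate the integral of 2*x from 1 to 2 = 3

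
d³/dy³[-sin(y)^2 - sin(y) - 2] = (8*sin(y) + 1)*cos(y)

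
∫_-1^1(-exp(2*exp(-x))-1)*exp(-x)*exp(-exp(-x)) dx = -exp(E) - exp(-exp(-1)) + exp(-E) + exp(exp(-1))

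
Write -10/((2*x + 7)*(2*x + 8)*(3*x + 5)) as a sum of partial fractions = -45/(77*(3*x + 5)) + 20/(11*(2*x + 7)) - 5/(7*(x + 4))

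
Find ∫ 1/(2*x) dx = log(3*x)/2 + C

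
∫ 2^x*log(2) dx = 2^x + C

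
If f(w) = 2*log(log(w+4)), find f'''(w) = (4*log(w + 4)^2 + 6*log(w + 4) + 4)/(w^3*log(w + 4)^3 + 12*w^2*log(w + 4)^3 + 48*w*log(w + 4)^3 + 64*log(w + 4)^3)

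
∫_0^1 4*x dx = 2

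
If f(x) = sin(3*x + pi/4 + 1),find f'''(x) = -27*cos(3*x + pi/4 + 1)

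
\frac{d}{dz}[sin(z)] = cos(z)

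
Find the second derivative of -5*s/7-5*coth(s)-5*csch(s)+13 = -5*(cosh(s) + 1)^2/sinh(s)^3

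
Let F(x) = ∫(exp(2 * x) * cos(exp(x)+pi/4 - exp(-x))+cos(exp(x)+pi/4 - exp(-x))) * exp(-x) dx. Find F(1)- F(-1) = sqrt(2)*sin(E - exp(-1))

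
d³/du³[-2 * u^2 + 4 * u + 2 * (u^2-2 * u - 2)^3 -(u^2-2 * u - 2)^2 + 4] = 240*u^3 - 720*u^2 + 264*u + 216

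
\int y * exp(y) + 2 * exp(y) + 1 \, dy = (y + 1)*(exp(y) + 1) + C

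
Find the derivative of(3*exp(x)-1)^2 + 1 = 18*exp(2*x) - 6*exp(x)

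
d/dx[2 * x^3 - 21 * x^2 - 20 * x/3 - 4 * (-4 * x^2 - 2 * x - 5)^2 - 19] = -256*x^3 - 186*x^2 - 394*x - 260/3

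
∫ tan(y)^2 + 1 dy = tan(y) + C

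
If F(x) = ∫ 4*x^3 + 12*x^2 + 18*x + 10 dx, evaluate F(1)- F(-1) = 28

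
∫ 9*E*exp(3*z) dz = 3*exp(3*z + 1) + C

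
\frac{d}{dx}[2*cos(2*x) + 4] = -4*sin(2*x)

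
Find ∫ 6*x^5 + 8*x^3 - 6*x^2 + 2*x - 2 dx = x^6 + 2*x^4 - 2*x^3 + x^2 - 2*x + C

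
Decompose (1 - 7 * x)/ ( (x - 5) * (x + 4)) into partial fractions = -29/(9*(x + 4)) - 34/(9*(x - 5))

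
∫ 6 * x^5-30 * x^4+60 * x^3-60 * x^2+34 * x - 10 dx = x^6 - 6*x^5 + 15*x^4 - 20*x^3 + 17*x^2 - 10*x + C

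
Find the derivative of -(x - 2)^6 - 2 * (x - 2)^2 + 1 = -6*x^5 + 60*x^4 - 240*x^3 + 480*x^2 - 484*x + 200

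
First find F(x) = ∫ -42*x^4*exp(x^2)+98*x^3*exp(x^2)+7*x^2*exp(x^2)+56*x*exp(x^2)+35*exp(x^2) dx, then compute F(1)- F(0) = 21 + 42*E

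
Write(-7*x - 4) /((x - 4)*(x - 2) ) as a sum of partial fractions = 9/(x - 2) - 16/(x - 4)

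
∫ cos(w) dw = sin(w) + C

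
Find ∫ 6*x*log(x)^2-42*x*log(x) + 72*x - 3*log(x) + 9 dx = 3*x*(x*(log(x) - 4)^2 - log(x) + 4) + C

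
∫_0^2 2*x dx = 4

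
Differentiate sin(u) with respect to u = cos(u)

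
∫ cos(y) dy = sin(y) + C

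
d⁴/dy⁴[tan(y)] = 24*tan(y)^5 + 40*tan(y)^3 + 16*tan(y)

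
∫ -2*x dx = -x^2 + C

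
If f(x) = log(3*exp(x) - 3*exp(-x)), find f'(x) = (exp(2*x) + 1)/(exp(2*x) - 1)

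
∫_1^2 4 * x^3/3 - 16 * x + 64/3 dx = 7/3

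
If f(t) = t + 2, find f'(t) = 1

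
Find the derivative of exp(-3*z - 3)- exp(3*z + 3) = (-3*exp(6*z + 6) - 3)*exp(-3*z - 3)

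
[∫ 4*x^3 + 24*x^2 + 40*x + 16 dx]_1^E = -49 + (-2 + (2 + E)^2)^2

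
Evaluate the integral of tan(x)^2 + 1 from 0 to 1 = tan(1)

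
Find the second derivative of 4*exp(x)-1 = 4*exp(x)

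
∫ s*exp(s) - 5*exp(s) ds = (s - 6)*exp(s) + C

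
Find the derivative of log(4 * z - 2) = 2/(2*z - 1)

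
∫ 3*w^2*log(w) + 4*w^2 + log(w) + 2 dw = w*(w^2 + 1)*(log(w) + 1) + C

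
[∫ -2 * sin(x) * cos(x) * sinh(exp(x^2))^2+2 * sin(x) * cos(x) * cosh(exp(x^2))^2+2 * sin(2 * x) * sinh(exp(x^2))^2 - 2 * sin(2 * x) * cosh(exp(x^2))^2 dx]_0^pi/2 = -1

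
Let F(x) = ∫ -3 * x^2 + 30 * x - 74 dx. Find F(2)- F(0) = -96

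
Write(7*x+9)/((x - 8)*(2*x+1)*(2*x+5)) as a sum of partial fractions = -17/(84*(2*x + 5)) - 11/(68*(2*x + 1)) + 65/(357*(x - 8))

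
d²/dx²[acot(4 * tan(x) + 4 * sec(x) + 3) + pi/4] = 6*(-4*sin(x) + cos(x))/(3*sin(x) + 12*cos(x) + 13)^2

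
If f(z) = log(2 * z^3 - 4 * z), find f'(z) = (3*z^2 - 2)/(z^3 - 2*z)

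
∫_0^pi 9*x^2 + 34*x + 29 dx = -15 + (-1 + (2 + pi)^2)*(5 + 3*pi)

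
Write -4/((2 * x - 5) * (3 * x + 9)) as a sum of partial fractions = -8/(33*(2*x - 5)) + 4/(33*(x + 3))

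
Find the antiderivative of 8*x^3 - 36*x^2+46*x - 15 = 2*x^4 - 12*x^3 + 23*x^2 - 15*x + C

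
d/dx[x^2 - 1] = 2*x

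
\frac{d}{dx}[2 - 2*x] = -2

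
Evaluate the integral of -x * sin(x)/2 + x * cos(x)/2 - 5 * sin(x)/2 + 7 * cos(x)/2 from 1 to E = -7*sin(1)/2 + (E/2 + 3)*(cos(E) + sin(E)) - 7*cos(1)/2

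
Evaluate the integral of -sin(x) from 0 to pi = -2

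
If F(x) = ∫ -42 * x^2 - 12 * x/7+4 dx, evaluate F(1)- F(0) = -76/7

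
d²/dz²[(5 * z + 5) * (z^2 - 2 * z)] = 30*z - 10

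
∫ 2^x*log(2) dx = 2^x + C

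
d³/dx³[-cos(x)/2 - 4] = -sin(x)/2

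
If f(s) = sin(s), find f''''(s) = sin(s)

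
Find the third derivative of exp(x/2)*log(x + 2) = (x^3*exp(x/2)*log(x + 2) + 6*x^2*exp(x/2)*log(x + 2) + 6*x^2*exp(x/2) + 12*x*exp(x/2)*log(x + 2) + 12*x*exp(x/2) + 8*exp(x/2)*log(x + 2) + 16*exp(x/2))/(8*x^3 + 48*x^2 + 96*x + 64)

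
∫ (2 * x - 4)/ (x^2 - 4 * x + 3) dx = log(2*(x - 2)^2 - 2) + C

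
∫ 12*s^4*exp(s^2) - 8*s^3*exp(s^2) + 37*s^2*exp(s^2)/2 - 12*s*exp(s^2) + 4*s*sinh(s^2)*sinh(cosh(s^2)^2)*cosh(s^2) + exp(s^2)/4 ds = (24*s^3 - 16*s^2 + s - 8)*exp(s^2)/4 + cosh(cosh(s^2)^2) + C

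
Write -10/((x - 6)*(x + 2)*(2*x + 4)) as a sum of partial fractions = 5/(64*(x + 2)) + 5/(8*(x + 2)^2) - 5/(64*(x - 6))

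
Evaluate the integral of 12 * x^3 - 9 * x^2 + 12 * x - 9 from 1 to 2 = 33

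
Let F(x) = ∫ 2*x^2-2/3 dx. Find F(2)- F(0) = 4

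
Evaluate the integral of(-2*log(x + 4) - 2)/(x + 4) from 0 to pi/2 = -2*log(pi/2 + 4) - log(pi/2 + 4)^2 + log(4)^2 + 2*log(4)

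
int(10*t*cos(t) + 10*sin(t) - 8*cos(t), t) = (10*t - 8)*sin(t) + C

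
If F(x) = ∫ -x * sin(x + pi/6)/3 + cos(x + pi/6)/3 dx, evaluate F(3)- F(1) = cos(pi/6 + 3) - cos(pi/6 + 1)/3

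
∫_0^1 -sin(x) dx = -1 + cos(1)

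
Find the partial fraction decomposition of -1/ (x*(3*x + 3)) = 1/(3*(x + 1)) - 1/(3*x)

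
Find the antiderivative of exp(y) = exp(y) + C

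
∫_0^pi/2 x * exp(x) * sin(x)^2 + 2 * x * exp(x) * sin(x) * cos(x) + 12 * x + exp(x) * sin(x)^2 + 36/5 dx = pi*exp(pi/2)/2 + 18*pi/5 + 3*pi^2/2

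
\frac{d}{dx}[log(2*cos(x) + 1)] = -2*sin(x)/(2*cos(x) + 1)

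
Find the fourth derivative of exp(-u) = exp(-u)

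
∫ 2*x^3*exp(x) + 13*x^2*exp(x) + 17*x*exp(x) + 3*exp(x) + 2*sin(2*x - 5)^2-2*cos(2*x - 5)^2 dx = x*(2*x^2 + 7*x + 3)*exp(x) - sin(4*x - 10)/2 + C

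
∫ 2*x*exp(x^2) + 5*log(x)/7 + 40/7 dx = 5*x*log(x)/7 + 5*x + exp(x^2) + C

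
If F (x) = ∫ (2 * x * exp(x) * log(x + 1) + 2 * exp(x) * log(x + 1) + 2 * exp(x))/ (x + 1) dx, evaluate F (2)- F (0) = 2*exp(2)*log(3)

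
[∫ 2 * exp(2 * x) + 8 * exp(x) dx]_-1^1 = -(exp(-1) + 4)^2 + (E + 4)^2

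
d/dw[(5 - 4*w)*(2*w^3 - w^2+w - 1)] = -32*w^3 + 42*w^2 - 18*w + 9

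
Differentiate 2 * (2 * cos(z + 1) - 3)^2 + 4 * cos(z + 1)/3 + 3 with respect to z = 68*sin(z + 1)/3 - 8*sin(2*z + 2)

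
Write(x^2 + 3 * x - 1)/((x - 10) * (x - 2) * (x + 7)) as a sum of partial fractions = 3/(17*(x + 7)) - 1/(8*(x - 2)) + 129/(136*(x - 10))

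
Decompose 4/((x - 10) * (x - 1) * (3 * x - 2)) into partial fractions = 9/(7*(3*x - 2)) - 4/(9*(x - 1)) + 1/(63*(x - 10))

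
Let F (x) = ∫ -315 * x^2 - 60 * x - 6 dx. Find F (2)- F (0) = -972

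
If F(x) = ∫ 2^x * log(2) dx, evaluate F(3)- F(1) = 6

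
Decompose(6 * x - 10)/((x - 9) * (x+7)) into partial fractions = 13/(4*(x + 7)) + 11/(4*(x - 9))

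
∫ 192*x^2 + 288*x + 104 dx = 64*x^3 + 144*x^2 + 104*x + C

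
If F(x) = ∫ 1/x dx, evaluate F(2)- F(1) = log(2)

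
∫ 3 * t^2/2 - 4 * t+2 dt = t^3/2 - 2*t^2 + 2*t + C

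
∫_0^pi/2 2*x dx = pi^2/4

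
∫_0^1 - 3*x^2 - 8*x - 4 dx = -9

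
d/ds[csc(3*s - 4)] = -3*cot(3*s - 4)*csc(3*s - 4)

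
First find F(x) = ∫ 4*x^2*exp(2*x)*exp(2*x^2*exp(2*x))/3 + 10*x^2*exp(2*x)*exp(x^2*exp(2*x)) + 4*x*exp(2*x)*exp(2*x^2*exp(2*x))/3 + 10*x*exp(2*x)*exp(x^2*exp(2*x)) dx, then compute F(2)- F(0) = -16/3 + 5*exp(4*exp(4)) + exp(8*exp(4))/3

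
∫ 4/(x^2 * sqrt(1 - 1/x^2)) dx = 4*asec(x) + C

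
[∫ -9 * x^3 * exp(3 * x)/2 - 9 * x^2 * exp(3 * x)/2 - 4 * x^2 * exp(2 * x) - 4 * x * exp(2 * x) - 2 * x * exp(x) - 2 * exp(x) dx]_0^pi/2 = -3*pi^3*exp(3*pi/2)/16 - pi^2*exp(pi)/2 - pi*exp(pi/2)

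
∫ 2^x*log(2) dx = 2^x + C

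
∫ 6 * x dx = 3*x^2 + C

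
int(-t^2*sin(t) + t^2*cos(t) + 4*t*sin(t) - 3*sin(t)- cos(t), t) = sqrt(2)*(t - 1)^2*sin(t + pi/4) + C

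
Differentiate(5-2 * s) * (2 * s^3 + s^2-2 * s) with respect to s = -16*s^3 + 24*s^2 + 18*s - 10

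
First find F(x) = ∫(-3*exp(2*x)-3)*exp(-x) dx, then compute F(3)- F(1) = -3*exp(3) - 3*exp(-1) + 3*exp(-3) + 3*E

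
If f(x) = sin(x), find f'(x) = cos(x)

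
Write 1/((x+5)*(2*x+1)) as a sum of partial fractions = 2/(9*(2*x + 1)) - 1/(9*(x + 5))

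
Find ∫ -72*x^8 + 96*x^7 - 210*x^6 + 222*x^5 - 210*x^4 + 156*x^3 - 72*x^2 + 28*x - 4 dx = -8*x^9 + 12*x^8 - 30*x^7 + 37*x^6 - 42*x^5 + 39*x^4 - 24*x^3 + 14*x^2 - 4*x + C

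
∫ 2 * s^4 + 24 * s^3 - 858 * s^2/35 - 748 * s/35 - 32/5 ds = 2*s^5/5 + 6*s^4 - 286*s^3/35 - 374*s^2/35 - 32*s/5 + C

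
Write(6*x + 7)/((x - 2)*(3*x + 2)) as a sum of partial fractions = -9/(8*(3*x + 2)) + 19/(8*(x - 2))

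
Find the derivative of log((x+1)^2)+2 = 2/(x + 1)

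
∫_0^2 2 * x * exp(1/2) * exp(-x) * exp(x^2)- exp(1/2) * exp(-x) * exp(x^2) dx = -exp(1/2) + exp(5/2)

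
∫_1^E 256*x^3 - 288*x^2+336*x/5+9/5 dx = -12*exp(2)/5 - 17/5 + 9*E/5 + 4*(-4*exp(2) + 3*E)^2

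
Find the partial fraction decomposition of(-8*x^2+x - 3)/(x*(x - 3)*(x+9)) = -55/(9*(x + 9)) - 2/(x - 3) + 1/(9*x)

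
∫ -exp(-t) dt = exp(-t) + C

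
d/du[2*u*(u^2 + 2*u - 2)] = 6*u^2 + 8*u - 4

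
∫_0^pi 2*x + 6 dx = -9 + (3 + pi)^2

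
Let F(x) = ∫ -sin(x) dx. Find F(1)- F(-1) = 0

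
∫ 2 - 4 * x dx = -2*x^2 + 2*x + C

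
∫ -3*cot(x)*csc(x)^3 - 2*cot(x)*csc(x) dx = (csc(x)^2 + 2)*csc(x) + C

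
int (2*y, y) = y^2 + C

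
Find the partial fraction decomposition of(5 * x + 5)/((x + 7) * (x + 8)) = 35/(x + 8) - 30/(x + 7)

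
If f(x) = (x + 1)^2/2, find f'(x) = x + 1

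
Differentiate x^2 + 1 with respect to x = 2*x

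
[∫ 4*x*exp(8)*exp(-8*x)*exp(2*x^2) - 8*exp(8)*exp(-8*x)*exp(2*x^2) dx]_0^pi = -exp(8) + exp(2*(-2 + pi)^2)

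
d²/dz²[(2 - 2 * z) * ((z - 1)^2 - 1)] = 12 - 12*z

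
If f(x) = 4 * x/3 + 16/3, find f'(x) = 4/3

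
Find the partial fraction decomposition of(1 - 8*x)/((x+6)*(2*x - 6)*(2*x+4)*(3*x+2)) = -171/(2816*(3*x + 2)) - 49/(2304*(x + 6)) + 17/(320*(x + 2)) - 23/(1980*(x - 3))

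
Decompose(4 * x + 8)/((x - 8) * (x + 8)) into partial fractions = 3/(2*(x + 8)) + 5/(2*(x - 8))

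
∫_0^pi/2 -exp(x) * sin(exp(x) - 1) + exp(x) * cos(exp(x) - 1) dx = sqrt(2)*cos(-exp(pi/2) + pi/4 + 1) - 1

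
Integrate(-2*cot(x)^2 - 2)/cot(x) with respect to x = 2*log(cot(x)) + C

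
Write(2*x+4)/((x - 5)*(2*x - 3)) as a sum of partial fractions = -2/(2*x - 3) + 2/(x - 5)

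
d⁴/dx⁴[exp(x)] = exp(x)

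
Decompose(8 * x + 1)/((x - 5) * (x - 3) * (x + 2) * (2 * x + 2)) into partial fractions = 3/(14*(x + 2)) - 7/(48*(x + 1)) - 5/(16*(x - 3)) + 41/(168*(x - 5))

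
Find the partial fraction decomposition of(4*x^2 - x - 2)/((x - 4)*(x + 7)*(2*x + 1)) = 2/(117*(2*x + 1)) + 201/(143*(x + 7)) + 58/(99*(x - 4))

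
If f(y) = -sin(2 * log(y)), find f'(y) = -2*cos(2*log(y))/y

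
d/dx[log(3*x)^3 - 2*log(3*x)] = (3*log(x)^2 + 6*log(3)*log(x) - 2 + 3*log(3)^2)/x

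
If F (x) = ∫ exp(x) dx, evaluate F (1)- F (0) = -1 + E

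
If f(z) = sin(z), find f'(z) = cos(z)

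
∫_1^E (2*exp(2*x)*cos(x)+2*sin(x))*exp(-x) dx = (-exp(-E) + exp(E))*(cos(E) + sin(E)) - (E - exp(-1))*(cos(1) + sin(1))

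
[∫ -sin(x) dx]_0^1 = -1 + cos(1)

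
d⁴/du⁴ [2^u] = 2^u*log(2)^4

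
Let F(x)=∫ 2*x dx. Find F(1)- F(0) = 1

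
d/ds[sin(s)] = cos(s)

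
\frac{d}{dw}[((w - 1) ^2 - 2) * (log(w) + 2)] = (2*w^2*log(w) + 5*w^2 - 2*w*log(w) - 6*w - 1)/w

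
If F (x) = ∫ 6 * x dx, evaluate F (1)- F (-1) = 0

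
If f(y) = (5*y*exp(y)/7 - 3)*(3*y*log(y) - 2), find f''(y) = (15*y^3*exp(y)*log(y) + 60*y^2*exp(y)*log(y) + 20*y^2*exp(y) + 30*y*exp(y)*log(y) + 25*y*exp(y) - 63)/(7*y)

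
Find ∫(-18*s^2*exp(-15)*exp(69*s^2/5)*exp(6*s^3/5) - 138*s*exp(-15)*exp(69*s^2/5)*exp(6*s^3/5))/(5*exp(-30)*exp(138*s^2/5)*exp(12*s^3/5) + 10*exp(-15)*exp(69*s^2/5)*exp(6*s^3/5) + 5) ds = 1/(exp(3*(s - 1)*(2*s^2 + 25*s + 25)/5) + 1) + C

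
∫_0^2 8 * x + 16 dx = 48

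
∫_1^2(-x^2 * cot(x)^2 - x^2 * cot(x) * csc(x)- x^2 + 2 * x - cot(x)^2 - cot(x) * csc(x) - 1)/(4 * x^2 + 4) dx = -csc(1)/4 - log(2)/4 - cot(1)/4 + cot(2)/4 + csc(2)/4 + log(5)/4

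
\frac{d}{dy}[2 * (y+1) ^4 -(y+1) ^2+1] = 8*y^3 + 24*y^2 + 22*y + 6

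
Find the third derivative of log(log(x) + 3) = (2*log(x)^2 + 15*log(x) + 29)/(x^3*log(x)^3 + 9*x^3*log(x)^2 + 27*x^3*log(x) + 27*x^3)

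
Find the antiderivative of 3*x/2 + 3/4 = 3*x^2/4 + 3*x/4 + C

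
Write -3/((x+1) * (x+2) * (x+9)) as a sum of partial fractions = -3/(56*(x + 9)) + 3/(7*(x + 2)) - 3/(8*(x + 1))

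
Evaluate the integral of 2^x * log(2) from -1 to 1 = 3/2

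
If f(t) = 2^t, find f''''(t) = 2^t*log(2)^4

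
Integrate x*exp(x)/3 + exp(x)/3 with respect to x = x*exp(x)/3 + C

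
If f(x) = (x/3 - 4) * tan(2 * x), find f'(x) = 2*x/(3*cos(2*x)^2) + tan(2*x)/3 - 8/cos(2*x)^2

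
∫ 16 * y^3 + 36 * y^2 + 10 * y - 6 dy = 4*y^4 + 12*y^3 + 5*y^2 - 6*y + C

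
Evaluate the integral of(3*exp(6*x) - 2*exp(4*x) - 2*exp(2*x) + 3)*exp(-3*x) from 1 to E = -(E - exp(-1))^3 - E - exp(-E) + exp(-1) + exp(E) + (-exp(-E) + exp(E))^3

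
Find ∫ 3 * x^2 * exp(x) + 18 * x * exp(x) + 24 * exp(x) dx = 3*(x + 2)^2*exp(x) + C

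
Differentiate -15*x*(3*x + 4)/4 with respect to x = -45*x/2 - 15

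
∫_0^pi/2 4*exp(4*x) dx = -1 + exp(2*pi)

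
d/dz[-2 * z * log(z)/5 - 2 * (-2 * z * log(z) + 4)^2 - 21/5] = -16*z*log(z)^2 - 16*z*log(z) + 158*log(z)/5 + 158/5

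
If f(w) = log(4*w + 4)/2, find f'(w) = 1/(2*w + 2)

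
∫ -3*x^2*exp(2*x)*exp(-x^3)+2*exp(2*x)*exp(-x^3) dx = exp(-x*(x^2 - 2)) + C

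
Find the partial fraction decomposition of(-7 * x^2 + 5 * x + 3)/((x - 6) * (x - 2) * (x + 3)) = -5/(3*(x + 3)) + 3/(4*(x - 2)) - 73/(12*(x - 6))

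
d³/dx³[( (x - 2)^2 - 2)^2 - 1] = 24*x - 48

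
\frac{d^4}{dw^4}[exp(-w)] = exp(-w)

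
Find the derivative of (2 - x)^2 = 2*x - 4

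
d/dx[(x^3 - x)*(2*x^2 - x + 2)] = 10*x^4 - 4*x^3 + 2*x - 2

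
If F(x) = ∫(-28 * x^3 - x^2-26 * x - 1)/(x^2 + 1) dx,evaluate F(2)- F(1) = -43 - log(2) + log(5)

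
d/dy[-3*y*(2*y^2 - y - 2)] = -18*y^2 + 6*y + 6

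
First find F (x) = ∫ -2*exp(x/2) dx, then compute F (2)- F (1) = -4*E + 4*exp(1/2)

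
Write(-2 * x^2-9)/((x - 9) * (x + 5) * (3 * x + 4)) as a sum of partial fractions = 113/(341*(3*x + 4)) - 59/(154*(x + 5)) - 171/(434*(x - 9))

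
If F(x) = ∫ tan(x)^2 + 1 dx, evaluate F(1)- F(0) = tan(1)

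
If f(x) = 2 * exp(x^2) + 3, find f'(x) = 4*x*exp(x^2)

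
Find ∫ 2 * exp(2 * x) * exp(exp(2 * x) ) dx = exp(exp(2*x)) + C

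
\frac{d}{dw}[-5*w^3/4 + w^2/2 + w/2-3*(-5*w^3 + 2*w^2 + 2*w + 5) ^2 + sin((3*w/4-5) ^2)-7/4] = -450*w^5 + 300*w^4 + 192*w^3 + 1497*w^2/4 + 9*w*cos(9*w^2/16 - 15*w/2 + 25)/8 - 143*w - 15*cos(9*w^2/16 - 15*w/2 + 25)/2 - 119/2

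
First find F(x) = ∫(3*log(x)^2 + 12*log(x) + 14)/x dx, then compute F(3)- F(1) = -8 + 2*log(3) + (log(3) + 2)^3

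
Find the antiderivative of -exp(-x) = exp(-x) + C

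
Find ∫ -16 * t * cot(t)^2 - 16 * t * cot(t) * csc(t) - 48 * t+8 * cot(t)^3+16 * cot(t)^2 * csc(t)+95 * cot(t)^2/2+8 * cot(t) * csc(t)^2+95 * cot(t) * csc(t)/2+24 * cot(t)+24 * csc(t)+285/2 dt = -t - 4*(-2*t + cot(t) + csc(t) + 6)^2 + cot(t)/2 + csc(t)/2 + C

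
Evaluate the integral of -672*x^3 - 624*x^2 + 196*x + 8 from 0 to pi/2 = -4*(pi/4 + 7*pi^2/4)*(-4 + 7*pi/2 + 3*pi^2/2)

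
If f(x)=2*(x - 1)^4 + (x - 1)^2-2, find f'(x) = 8*x^3 - 24*x^2 + 26*x - 10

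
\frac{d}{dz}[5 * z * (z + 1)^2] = 15*z^2 + 20*z + 5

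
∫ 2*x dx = x^2 + C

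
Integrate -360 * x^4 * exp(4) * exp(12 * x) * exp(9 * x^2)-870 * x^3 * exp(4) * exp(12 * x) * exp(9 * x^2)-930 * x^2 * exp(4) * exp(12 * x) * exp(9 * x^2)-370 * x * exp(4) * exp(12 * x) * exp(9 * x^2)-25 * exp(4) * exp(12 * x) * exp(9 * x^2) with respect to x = -5*x*(4*x^2 + 7*x + 5)*exp((3*x + 2)^2) + C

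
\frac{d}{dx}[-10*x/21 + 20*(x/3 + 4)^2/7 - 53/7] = 40*x/63 + 50/7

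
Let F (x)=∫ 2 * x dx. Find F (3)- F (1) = 8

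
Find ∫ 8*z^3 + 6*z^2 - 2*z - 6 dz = 2*z^4 + 2*z^3 - z^2 - 6*z + C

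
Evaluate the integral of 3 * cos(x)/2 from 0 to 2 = 3*sin(2)/2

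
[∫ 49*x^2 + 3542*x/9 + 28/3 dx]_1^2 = 714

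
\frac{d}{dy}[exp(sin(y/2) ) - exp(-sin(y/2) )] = (exp(sin(y/2)) + exp(-sin(y/2)))*cos(y/2)/2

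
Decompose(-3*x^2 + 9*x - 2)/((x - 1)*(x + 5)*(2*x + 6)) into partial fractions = -61/(12*(x + 5)) + 7/(2*(x + 3)) + 1/(12*(x - 1))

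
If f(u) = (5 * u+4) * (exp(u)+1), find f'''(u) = 5*u*exp(u) + 19*exp(u)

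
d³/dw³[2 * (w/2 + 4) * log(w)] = (16 - w)/w^3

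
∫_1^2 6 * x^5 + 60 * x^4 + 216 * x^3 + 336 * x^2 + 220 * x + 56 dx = 2415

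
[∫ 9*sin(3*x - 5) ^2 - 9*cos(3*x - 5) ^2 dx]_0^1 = 3*sin(4)/2 - 3*sin(10)/2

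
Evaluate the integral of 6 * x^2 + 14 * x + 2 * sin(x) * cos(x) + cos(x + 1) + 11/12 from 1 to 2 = -sin(2) + cos(2)/2 + sin(3) - cos(4)/2 + 431/12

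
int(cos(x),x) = sin(x) + C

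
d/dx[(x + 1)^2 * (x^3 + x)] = 5*x^4 + 8*x^3 + 6*x^2 + 4*x + 1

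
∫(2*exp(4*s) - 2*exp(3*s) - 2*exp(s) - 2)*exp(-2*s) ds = (-(1 - exp(s))*exp(s) - 1)^2*exp(-2*s) + C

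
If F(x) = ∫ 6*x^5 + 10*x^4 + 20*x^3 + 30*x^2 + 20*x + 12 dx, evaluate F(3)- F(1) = 1976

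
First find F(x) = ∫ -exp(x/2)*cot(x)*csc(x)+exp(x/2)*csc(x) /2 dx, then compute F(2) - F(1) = -exp(1/2)*csc(1) + E*csc(2)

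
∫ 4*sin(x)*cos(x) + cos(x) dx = sin(x) - cos(2*x) + C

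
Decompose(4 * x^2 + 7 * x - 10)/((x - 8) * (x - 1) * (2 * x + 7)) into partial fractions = 58/(207*(2*x + 7)) - 1/(63*(x - 1)) + 302/(161*(x - 8))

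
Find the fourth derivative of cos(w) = cos(w)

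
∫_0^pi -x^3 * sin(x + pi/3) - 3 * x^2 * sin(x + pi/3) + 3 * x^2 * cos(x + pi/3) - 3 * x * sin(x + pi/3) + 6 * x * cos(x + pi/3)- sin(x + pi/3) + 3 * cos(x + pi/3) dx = -(1 + pi)^3/2 - 1/2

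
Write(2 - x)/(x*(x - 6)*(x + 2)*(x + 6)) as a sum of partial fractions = -1/(36*(x + 6)) + 1/(16*(x + 2)) - 1/(144*(x - 6)) - 1/(36*x)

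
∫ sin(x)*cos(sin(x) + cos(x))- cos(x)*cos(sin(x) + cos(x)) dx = -sin(sqrt(2)*sin(x + pi/4)) + C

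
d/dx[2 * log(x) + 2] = 2/x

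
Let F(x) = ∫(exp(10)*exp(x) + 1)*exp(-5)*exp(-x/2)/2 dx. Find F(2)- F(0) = -exp(5) - exp(-6) + exp(-5) + exp(6)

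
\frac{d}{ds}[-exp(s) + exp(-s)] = (-exp(2*s) - 1)*exp(-s)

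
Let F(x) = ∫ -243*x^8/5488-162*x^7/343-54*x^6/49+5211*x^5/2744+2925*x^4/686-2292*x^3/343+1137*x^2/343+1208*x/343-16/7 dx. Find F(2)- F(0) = -1940/343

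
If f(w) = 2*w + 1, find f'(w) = 2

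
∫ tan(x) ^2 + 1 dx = tan(x) + C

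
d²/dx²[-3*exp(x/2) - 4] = -3*exp(x/2)/4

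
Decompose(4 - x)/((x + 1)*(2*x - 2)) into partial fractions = -5/(4*(x + 1)) + 3/(4*(x - 1))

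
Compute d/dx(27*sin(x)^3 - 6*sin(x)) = -81*cos(x)^3 + 75*cos(x)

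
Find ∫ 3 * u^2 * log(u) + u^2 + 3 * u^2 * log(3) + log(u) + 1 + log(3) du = u*(u^2 + 1)*log(3*u) + C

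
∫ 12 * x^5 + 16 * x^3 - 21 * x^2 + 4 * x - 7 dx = 2*x^6 + 4*x^4 - 7*x^3 + 2*x^2 - 7*x + C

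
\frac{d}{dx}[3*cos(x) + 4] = -3*sin(x)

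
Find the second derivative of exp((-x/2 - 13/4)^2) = x^2*exp(x^2/4 + 13*x/4 + 169/16)/4 + 13*x*exp(x^2/4 + 13*x/4 + 169/16)/4 + 177*exp(x^2/4 + 13*x/4 + 169/16)/16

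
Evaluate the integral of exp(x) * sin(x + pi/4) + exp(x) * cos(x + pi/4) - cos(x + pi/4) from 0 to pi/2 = sqrt(2)*(-1 + exp(pi/2))/2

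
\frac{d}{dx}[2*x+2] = 2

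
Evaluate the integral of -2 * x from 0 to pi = -pi^2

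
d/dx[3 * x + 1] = 3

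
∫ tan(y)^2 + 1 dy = tan(y) + C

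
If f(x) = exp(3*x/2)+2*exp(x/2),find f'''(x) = 27*exp(3*x/2)/8 + exp(x/2)/4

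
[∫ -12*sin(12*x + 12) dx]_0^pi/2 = 0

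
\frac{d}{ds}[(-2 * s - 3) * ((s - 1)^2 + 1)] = -6*s^2 + 2*s + 2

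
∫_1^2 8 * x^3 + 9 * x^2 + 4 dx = 55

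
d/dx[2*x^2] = 4*x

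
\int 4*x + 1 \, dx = 2*x^2 + x + C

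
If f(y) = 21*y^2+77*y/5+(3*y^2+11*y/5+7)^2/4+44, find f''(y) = 27*y^2 + 99*y/5 + 3271/50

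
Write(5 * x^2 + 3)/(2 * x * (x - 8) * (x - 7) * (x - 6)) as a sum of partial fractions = 61/(8*(x - 6)) - 124/(7*(x - 7)) + 323/(32*(x - 8)) - 1/(224*x)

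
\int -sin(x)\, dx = cos(x) + C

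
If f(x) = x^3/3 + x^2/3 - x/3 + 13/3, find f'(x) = x^2 + 2*x/3 - 1/3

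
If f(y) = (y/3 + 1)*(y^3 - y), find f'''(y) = 8*y + 6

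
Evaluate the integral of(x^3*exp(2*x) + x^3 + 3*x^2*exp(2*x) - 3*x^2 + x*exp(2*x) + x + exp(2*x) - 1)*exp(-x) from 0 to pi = (pi + pi^3)*(-exp(-pi) + exp(pi))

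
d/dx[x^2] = 2*x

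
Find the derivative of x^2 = 2*x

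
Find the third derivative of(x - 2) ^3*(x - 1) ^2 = 60*x^2 - 192*x + 150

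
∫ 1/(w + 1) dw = log(2*w + 2) + C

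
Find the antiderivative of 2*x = x^2 + C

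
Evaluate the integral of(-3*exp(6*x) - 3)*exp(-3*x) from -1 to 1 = -2*exp(3) + 2*exp(-3)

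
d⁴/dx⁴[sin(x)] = sin(x)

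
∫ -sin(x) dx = cos(x) + C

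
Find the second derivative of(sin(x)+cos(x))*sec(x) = 2*sin(x)/cos(x)^3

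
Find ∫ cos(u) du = sin(u) + C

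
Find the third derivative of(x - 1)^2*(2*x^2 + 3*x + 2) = 48*x - 6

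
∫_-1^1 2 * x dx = 0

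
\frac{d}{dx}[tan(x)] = cos(x)^(-2)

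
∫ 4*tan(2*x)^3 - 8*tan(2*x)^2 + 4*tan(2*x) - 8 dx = (tan(2*x) - 2)^2 + C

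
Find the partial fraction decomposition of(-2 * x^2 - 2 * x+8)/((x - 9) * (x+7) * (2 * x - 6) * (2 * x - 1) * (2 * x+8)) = 26/(11475*(2*x - 1)) - 19/(7200*(x + 7)) + 4/(2457*(x + 4)) + 1/(525*(x - 3)) - 43/(21216*(x - 9))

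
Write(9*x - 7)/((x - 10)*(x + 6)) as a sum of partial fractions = 61/(16*(x + 6)) + 83/(16*(x - 10))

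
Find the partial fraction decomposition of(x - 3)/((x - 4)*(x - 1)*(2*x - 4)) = -1/(3*(x - 1)) + 1/(4*(x - 2)) + 1/(12*(x - 4))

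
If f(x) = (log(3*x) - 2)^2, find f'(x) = (2*log(x) - 4 + 2*log(3))/x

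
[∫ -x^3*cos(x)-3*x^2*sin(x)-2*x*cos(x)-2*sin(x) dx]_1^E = (-exp(3) - 2*E)*sin(E) + 3*sin(1)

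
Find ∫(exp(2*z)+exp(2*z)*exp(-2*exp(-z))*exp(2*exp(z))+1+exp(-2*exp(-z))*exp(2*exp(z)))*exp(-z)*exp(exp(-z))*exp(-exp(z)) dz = 2*sinh(2*sinh(z)) + C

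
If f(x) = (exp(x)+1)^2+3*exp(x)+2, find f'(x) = 2*exp(2*x) + 5*exp(x)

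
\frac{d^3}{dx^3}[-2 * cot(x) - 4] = 12*cot(x)^4 + 16*cot(x)^2 + 4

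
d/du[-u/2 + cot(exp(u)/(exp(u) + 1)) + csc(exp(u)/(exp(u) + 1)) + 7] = (-exp(2*u) - 2*exp(u)*cot(exp(u)/(exp(u) + 1))^2 - 2*exp(u)*cot(exp(u)/(exp(u) + 1))*csc(exp(u)/(exp(u) + 1)) - 4*exp(u) - 1)/(2*exp(2*u) + 4*exp(u) + 2)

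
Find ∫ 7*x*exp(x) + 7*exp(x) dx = 7*x*exp(x) + C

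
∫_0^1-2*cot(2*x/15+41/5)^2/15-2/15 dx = cot(25/3) - cot(41/5)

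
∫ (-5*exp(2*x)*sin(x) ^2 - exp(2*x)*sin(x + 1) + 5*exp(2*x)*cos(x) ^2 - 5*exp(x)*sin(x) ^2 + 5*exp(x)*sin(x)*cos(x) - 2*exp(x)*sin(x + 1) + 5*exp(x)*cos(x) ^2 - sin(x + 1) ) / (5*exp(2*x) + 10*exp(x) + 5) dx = ((2*exp(x) + 2)*(cos(x + 1) - 10) + 5*exp(x)*sin(2*x))/(10*(exp(x) + 1)) + C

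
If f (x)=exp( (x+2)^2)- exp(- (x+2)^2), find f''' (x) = (8*x^3*exp(2*x^2 + 8*x + 8) + 8*x^3 + 48*x^2*exp(2*x^2 + 8*x + 8) + 48*x^2 + 108*x*exp(2*x^2 + 8*x + 8) + 84*x + 88*exp(2*x^2 + 8*x + 8) + 40)*exp(-x^2 - 4*x - 4)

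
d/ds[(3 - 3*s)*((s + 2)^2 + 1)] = -9*s^2 - 18*s - 3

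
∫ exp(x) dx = exp(x) + C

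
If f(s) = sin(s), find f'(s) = cos(s)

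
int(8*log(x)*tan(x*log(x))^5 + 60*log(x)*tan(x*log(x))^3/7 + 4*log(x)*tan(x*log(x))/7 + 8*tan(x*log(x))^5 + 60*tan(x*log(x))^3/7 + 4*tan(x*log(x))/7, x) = 2*tan(x*log(x))^4 + 2*tan(x*log(x))^2/7 + C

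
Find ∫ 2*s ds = s^2 + C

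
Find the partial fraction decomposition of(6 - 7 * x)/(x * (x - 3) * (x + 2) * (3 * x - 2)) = -9/(28*(3*x - 2)) - 1/(4*(x + 2)) - 1/(7*(x - 3)) + 1/(2*x)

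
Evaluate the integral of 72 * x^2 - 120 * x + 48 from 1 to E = -12 - 12*E*(-2*exp(2) - 4 + 5*E)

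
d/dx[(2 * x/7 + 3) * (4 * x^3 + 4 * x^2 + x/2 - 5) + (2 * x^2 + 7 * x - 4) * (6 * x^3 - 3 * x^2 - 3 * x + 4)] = 60*x^4 + 1040*x^3/7 - 795*x^2/7 + 156*x/7 + 561/14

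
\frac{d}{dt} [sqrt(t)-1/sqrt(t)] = (t + 1)/(2*t^(3/2))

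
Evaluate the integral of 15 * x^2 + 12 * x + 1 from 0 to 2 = 66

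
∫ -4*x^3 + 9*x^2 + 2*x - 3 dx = -x^4 + 3*x^3 + x^2 - 3*x + C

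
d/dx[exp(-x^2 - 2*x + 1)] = (-2*x - 2)*exp(-x^2 - 2*x + 1)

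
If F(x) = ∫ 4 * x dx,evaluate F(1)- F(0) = 2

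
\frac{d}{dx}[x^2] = 2*x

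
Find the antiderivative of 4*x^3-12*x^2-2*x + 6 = x^4 - 4*x^3 - x^2 + 6*x + C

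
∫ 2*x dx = x^2 + C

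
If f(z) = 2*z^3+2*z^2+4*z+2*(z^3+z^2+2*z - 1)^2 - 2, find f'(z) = 12*z^5 + 20*z^4 + 40*z^3 + 18*z^2 + 12*z - 4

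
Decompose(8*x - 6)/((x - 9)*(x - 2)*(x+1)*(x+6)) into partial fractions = 9/(100*(x + 6)) - 7/(75*(x + 1)) - 5/(84*(x - 2)) + 11/(175*(x - 9))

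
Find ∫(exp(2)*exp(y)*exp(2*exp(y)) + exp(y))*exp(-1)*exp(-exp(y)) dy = 2*sinh(exp(y) + 1) + C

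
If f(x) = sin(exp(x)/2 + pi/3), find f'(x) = exp(x)*cos(exp(x)/2 + pi/3)/2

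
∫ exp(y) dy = exp(y) + C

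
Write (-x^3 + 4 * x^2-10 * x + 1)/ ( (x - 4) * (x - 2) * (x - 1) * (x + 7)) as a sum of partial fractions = -305/(396*(x + 7)) - 1/(4*(x - 1)) + 11/(18*(x - 2)) - 13/(22*(x - 4))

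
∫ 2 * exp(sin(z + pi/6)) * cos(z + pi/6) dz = 2*exp(sin(z + pi/6)) + C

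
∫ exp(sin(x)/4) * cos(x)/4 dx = exp(sin(x)/4) + C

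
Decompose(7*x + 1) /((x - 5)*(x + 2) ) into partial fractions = 13/(7*(x + 2)) + 36/(7*(x - 5))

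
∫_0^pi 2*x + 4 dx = -4 + (2 + pi)^2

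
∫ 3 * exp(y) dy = 3*exp(y) + C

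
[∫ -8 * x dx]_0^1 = -4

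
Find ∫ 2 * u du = u^2 + C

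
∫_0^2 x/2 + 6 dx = 13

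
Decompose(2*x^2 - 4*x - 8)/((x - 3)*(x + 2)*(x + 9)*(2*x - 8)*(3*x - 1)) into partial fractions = -369/(17248*(3*x - 1)) + 95/(30576*(x + 9)) - 2/(735*(x + 2)) + 1/(480*(x - 3)) + 2/(429*(x - 4))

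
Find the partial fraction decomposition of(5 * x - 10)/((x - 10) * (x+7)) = 45/(17*(x + 7)) + 40/(17*(x - 10))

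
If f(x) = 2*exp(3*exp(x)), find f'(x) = 6*exp(x + 3*exp(x))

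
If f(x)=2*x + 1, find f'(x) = 2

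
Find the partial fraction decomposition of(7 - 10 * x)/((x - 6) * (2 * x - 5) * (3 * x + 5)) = 213/(575*(3*x + 5)) + 72/(175*(2*x - 5)) - 53/(161*(x - 6))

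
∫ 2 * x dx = x^2 + C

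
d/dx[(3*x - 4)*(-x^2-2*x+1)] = -9*x^2 - 4*x + 11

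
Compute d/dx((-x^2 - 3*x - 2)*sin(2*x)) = -2*x^2*cos(2*x) - 2*x*sin(2*x) - 6*x*cos(2*x) - 3*sin(2*x) - 4*cos(2*x)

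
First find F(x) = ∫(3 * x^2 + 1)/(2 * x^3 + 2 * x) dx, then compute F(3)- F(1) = -log(2)/2 + log(30)/2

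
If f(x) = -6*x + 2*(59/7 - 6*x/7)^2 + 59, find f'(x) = 144*x/49 - 1710/49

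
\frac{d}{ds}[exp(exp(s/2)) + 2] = exp(s/2 + exp(s/2))/2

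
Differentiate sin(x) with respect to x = cos(x)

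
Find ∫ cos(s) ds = sin(s) + C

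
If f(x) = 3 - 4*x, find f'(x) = -4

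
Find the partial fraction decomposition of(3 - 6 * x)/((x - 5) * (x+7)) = -15/(4*(x + 7)) - 9/(4*(x - 5))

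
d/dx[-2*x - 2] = -2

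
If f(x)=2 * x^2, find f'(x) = 4*x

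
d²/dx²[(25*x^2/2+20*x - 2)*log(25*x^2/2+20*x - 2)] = (625*x^2*log(25*x^2/2 + 20*x - 2) + 1875*x^2 + 1000*x*log(25*x^2/2 + 20*x - 2) + 3000*x - 100*log(25*x^2/2 + 20*x - 2) + 700)/(25*x^2 + 40*x - 4)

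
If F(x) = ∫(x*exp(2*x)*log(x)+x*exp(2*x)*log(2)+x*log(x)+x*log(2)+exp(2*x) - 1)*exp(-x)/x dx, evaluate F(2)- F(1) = -(E - exp(-1))*log(2) + (-exp(-2) + exp(2))*log(4)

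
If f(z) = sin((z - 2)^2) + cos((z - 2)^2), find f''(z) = -4*sqrt(2)*z^2*sin(z^2 - 4*z + pi/4 + 4) + 16*sqrt(2)*z*sin(z^2 - 4*z + pi/4 + 4) - 18*sin(z^2 - 4*z + 4) - 14*cos(z^2 - 4*z + 4)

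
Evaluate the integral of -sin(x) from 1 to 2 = -cos(1) + cos(2)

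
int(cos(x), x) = sin(x) + C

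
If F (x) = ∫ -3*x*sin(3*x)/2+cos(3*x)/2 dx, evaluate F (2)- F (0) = cos(6)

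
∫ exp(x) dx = exp(x) + C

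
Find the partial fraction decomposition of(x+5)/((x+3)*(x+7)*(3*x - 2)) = 51/(253*(3*x - 2)) - 1/(46*(x + 7)) - 1/(22*(x + 3))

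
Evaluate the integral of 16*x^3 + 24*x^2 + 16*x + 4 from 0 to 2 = 168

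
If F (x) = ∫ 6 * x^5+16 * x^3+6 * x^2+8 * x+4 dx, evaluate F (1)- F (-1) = 12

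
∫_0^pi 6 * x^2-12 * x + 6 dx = 2 + 2*(-1 + pi)^3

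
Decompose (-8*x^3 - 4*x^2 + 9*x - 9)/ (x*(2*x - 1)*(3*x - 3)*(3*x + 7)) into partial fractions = -673/(1785*(3*x + 7)) + 52/(51*(2*x - 1)) - 2/(5*(x - 1)) - 3/(7*x)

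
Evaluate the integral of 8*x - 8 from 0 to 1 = -4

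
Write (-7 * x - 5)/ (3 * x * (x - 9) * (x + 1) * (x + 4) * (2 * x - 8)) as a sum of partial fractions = 23/(7488*(x + 4)) - 1/(450*(x + 1)) + 11/(1600*(x - 4)) - 17/(8775*(x - 9)) - 5/(864*x)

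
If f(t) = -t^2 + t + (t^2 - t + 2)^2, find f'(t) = 4*t^3 - 6*t^2 + 8*t - 3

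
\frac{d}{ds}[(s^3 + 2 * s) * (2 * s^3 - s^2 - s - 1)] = 12*s^5 - 5*s^4 + 12*s^3 - 9*s^2 - 4*s - 2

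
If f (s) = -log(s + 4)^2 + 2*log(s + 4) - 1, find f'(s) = (2 - 2*log(s + 4))/(s + 4)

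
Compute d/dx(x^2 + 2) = 2*x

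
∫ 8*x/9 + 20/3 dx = 4*x^2/9 + 20*x/3 + C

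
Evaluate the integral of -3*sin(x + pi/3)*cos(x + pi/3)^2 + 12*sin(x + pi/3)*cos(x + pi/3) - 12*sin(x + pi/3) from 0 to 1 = (-2 + cos(1 + pi/3))^3 + 27/8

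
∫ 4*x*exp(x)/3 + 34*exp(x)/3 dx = (4*x/3 + 10)*exp(x) + C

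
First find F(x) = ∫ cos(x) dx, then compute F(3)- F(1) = -sin(1) + sin(3)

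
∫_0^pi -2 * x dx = -pi^2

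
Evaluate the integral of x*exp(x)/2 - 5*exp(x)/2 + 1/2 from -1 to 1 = -5*E/2 + 1 + 7*exp(-1)/2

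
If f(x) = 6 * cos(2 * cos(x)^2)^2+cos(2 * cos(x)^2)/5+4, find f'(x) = 8*(sin(cos(x)^2)*cos(cos(x)^2)/5 + 3*sin(4*cos(x)^2))*sin(x)*cos(x)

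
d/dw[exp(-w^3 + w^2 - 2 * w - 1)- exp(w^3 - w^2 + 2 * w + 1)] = (-3*w^2*exp(2*w^3 - 2*w^2 + 4*w + 2) - 3*w^2 + 2*w*exp(2*w^3 - 2*w^2 + 4*w + 2) + 2*w - 2*exp(2*w^3 - 2*w^2 + 4*w + 2) - 2)*exp(-w^3 + w^2 - 2*w - 1)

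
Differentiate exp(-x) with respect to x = -exp(-x)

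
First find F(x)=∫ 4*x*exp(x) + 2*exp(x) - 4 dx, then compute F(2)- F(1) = -2*E - 4 + 6*exp(2)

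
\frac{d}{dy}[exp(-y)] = -exp(-y)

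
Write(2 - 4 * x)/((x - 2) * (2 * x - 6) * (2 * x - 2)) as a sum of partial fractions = -1/(4*(x - 1)) + 3/(2*(x - 2)) - 5/(4*(x - 3))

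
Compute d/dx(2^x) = 2^x*log(2)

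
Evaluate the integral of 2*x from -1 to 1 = 0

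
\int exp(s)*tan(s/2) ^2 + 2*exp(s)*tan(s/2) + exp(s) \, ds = 2*exp(s)*tan(s/2) + C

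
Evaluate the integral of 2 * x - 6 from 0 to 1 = -5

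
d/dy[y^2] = 2*y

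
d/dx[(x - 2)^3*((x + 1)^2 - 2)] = 5*x^4 - 16*x^3 - 3*x^2 + 44*x - 28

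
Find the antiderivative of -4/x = -4*log(3*x) + C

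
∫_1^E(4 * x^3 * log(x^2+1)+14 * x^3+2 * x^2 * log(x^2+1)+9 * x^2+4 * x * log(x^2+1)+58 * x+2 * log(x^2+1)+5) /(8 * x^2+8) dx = -35/4 - 7*log(2)/2 + (2*log(1 + exp(2)) + 5)*(E/8 + exp(2)/8 + 3/2)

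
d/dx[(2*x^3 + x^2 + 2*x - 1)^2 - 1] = 24*x^5 + 20*x^4 + 36*x^3 + 4*x - 4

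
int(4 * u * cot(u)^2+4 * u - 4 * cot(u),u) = -4*u*cot(u) + C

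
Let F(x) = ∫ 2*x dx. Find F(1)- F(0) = 1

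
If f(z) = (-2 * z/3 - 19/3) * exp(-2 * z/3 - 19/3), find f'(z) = (4*z + 32)*exp(-2*z/3 - 19/3)/9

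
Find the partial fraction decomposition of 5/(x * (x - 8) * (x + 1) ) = 5/(9*(x + 1)) + 5/(72*(x - 8)) - 5/(8*x)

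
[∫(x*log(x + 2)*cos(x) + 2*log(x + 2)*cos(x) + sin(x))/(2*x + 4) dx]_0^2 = log(2)*sin(2)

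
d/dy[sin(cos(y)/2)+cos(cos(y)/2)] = -sqrt(2)*sin(y)*cos(cos(y)/2 + pi/4)/2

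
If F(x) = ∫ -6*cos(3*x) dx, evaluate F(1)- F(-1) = -4*sin(3)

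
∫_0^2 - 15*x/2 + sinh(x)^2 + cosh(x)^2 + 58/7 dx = 11/7 + sinh(4)/2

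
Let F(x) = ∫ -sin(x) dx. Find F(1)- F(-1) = 0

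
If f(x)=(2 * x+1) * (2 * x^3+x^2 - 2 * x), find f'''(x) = 96*x + 24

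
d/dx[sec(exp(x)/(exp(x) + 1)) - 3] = exp(x)*tan(exp(x)/(exp(x) + 1))*sec(exp(x)/(exp(x) + 1))/(exp(2*x) + 2*exp(x) + 1)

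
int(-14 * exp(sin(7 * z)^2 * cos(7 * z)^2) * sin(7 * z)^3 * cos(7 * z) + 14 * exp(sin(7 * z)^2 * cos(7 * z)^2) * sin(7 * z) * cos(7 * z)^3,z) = exp((1 - cos(28*z))/8) + C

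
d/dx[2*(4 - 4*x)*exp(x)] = -8*x*exp(x)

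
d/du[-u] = -1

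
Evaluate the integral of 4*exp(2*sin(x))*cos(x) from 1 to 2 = -2*exp(2*sin(1)) + 2*exp(2*sin(2))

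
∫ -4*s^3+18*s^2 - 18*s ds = -s^4 + 6*s^3 - 9*s^2 + C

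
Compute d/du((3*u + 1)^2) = 18*u + 6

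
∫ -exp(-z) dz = exp(-z) + C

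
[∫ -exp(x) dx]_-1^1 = -E + exp(-1)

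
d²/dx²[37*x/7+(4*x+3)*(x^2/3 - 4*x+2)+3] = 8*x - 30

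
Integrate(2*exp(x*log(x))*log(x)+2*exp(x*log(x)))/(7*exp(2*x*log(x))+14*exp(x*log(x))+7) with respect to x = 2*(-6*exp(x*log(x)) - 7)/(7*(exp(x*log(x)) + 1)) + C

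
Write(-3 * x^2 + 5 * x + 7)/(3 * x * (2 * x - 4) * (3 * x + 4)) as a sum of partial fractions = -3/(16*(3*x + 4)) + 1/(24*(x - 2)) - 7/(48*x)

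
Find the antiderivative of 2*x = x^2 + C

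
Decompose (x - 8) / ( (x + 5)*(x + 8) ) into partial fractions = 16/(3*(x + 8)) - 13/(3*(x + 5))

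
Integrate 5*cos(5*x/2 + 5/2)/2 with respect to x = sin(5*(x + 1)/2) + C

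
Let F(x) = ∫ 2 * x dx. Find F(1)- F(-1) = 0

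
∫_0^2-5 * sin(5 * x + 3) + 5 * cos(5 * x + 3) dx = -sin(3) + sin(13) + cos(13) - cos(3)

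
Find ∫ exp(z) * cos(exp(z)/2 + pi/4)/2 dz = sin(exp(z)/2 + pi/4) + C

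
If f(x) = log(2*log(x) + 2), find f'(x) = 1/(x*log(x) + x)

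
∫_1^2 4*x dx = 6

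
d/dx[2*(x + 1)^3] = 6*x^2 + 12*x + 6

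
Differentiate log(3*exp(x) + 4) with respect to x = 3*exp(x)/(3*exp(x) + 4)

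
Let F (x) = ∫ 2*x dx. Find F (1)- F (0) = 1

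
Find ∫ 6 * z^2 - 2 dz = 2*z^3 - 2*z + C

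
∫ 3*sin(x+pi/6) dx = -3*cos(x + pi/6) + C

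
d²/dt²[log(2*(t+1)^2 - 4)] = (-2*t^2 - 4*t - 6)/(t^4 + 4*t^3 + 2*t^2 - 4*t + 1)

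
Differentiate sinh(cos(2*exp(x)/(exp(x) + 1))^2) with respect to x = -4*exp(x)*sin(2*exp(x)/(exp(x) + 1))*cos(2*exp(x)/(exp(x) + 1))*cosh(cos(2*exp(x)/(exp(x) + 1))^2)/(exp(2*x) + 2*exp(x) + 1)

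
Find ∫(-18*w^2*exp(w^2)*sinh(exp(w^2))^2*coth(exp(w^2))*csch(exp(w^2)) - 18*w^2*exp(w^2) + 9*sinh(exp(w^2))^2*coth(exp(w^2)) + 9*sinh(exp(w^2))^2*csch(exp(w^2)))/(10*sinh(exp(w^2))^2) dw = 9*w*(coth(exp(w^2)) + csch(exp(w^2)))/10 + C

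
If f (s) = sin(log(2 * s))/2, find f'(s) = cos(log(s) + log(2))/(2*s)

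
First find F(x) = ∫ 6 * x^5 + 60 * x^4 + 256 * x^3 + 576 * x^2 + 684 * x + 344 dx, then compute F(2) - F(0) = 5064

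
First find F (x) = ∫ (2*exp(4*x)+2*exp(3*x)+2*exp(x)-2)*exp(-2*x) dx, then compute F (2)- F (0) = -1 + (-exp(-2) + 1 + exp(2))^2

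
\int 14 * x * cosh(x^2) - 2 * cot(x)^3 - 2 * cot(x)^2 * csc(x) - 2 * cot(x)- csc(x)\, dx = (cot(x) + csc(x))*cot(x) + 7*sinh(x^2) + C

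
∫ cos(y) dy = sin(y) + C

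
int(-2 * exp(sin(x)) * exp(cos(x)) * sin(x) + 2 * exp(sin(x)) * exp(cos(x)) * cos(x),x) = 2*exp(sqrt(2)*sin(x + pi/4)) + C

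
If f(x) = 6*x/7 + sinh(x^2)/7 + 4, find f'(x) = 2*x*cosh(x^2)/7 + 6/7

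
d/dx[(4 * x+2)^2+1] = 32*x + 16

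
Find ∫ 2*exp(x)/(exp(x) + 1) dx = 2*log(exp(x) + 1) + C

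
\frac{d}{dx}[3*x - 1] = 3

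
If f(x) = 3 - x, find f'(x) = -1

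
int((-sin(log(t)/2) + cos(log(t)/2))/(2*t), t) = sqrt(2)*sin(log(t)/2 + pi/4) + C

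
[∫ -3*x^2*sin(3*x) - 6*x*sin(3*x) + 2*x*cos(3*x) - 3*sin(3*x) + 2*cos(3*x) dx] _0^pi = -(1 + pi)^2 - 1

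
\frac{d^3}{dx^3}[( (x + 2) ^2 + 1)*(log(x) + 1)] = (2*x^2 - 4*x + 10)/x^3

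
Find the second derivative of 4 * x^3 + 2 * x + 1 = 24*x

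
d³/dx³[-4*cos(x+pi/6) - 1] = -4*sin(x + pi/6)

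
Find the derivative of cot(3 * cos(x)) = 3*sin(x)/sin(3*cos(x))^2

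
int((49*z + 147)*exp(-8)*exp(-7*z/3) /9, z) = (-7*z - 24)*exp(-7*z/3 - 8)/3 + C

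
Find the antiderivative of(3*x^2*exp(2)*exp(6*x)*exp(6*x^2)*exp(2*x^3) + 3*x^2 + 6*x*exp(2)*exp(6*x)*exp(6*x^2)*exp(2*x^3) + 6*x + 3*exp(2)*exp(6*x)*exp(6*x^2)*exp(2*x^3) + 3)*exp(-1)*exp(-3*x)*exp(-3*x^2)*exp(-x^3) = 2*sinh((x + 1)^3) + C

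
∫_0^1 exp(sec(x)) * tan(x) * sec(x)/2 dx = -E/2 + exp(sec(1))/2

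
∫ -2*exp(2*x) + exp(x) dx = (1 - exp(x))*exp(x) + C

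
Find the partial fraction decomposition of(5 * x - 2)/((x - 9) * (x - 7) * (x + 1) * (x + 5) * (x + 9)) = -47/(9216*(x + 9)) + 9/(896*(x + 5)) - 7/(2560*(x + 1)) - 11/(1024*(x - 7)) + 43/(5040*(x - 9))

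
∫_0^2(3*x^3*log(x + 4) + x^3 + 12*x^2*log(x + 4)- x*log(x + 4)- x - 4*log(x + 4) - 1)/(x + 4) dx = log(4) + 5*log(6)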